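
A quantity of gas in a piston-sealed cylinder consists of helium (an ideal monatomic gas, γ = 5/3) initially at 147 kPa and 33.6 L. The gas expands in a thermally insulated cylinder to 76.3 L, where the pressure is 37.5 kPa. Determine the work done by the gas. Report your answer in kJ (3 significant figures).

Adiabatic: W = (P₁V₁ − P₂V₂)/(γ − 1) with γ = 5/3.
P₁V₁ = 4939 J, P₂V₂ = 2861 J.
W = (4939 − 2861) / 0.6667 = 3117 J.

W ≈ 3.12 kJ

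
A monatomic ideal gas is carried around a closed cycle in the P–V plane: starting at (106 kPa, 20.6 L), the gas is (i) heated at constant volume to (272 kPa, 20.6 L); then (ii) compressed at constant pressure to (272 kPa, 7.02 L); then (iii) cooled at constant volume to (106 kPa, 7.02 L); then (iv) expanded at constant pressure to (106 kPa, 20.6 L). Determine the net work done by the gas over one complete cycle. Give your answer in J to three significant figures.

Constant-volume legs do no work.
W(ii) = (272)(7.02 − 20.6) = -3694 J; W(iv) = (106)(20.6 − 7.02) = 1439 J.
W_net = -3694 + 1439 = -2254 J (the counter-clockwise enclosed area).

W_net ≈ -2250 J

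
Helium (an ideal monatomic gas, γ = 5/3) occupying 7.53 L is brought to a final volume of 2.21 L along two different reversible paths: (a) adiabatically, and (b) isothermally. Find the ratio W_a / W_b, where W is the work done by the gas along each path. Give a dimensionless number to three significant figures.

Path (a) adiabatic: W = P₁V₁(1 − (V₁/V₂)^(γ−1))/(γ−1) → W_a/(P₁V₁) = -1.896.
Path (b) isothermal: W = P₁V₁ ln(V₂/V₁) → W_b/(P₁V₁) = -1.226.
W_a / W_b = -1.896 / -1.226 = 1.547.

W_a / W_b ≈ 1.55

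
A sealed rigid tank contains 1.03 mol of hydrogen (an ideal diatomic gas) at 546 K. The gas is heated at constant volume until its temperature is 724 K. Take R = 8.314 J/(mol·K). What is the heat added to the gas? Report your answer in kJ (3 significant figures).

Constant volume ⇒ W = 0, so Q = ΔU = nCᵥΔT with Cᵥ = 5R/2 = 20.79 J/(mol·K).
ΔU = (1.03)(20.79)(724 − 546) = 3811 J.

Q ≈ 3.81 kJ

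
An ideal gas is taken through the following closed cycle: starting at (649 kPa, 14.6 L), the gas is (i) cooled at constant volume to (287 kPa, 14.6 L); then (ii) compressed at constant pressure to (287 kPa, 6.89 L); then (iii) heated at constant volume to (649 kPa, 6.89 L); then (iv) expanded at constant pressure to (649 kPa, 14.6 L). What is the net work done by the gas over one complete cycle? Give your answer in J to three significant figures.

Constant-volume legs do no work.
W(ii) = (287)(6.89 − 14.6) = -2213 J; W(iv) = (649)(14.6 − 6.89) = 5004 J.
W_net = -2213 + 5004 = 2791 J (the clockwise enclosed area).

W_net ≈ 2790 J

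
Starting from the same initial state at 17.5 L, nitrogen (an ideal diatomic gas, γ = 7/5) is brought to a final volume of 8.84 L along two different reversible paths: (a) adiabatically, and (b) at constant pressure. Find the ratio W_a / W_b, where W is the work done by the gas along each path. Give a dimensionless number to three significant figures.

Path (a) adiabatic: W = P₁V₁(1 − (V₁/V₂)^(γ−1))/(γ−1) → W_a/(P₁V₁) = -0.7853.
Path (b) isobaric: W = P₁(V₂ − V₁) → W_b/(P₁V₁) = -0.4949.
W_a / W_b = -0.7853 / -0.4949 = 1.587.

W_a / W_b ≈ 1.59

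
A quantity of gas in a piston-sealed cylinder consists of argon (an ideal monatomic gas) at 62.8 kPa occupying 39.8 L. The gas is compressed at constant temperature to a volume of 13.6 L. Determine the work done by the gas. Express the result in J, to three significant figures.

Isothermal: W = nRT ln(V₂/V₁) = P₁V₁ ln(V₂/V₁).
P₁V₁ = (62.8 kPa)(39.8 L) = 2499 J.
W = 2499 × ln(13.6/39.8) = 2499 × -1.074
W_by_gas = -2684 J.

W ≈ -2680 J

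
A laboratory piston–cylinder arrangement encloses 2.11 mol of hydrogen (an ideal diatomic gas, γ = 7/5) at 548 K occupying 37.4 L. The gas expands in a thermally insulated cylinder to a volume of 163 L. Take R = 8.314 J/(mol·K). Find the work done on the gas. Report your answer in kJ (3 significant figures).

Adiabatic: TV^(γ−1) = const with γ = 7/5.
T₂ = T₁ (V₁/V₂)^(γ−1) = 548 × (37.4/163)^0.4 = 548 × 0.555 = 304.1 K.
W_by = nCᵥ(T₁ − T₂) = (2.11)(20.79)(548 − 304.1) = 10695 J.
Work on gas = −W_by = -10695 J.

W ≈ -10.7 kJ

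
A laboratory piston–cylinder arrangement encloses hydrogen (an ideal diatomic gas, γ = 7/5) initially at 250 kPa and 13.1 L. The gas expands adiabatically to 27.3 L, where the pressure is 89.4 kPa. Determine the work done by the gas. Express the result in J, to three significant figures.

W ≈ 2090 J

Adiabatic: W = (P₁V₁ − P₂V₂)/(γ − 1) with γ = 7/5.
P₁V₁ = 3275 J, P₂V₂ = 2441 J.
W = (3275 − 2441) / 0.4 = 2086 J.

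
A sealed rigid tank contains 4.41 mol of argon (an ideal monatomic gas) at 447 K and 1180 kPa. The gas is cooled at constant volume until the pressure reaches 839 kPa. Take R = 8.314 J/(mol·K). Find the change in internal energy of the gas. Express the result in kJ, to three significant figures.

Constant volume ⇒ W = 0, so Q = ΔU = nCᵥΔT with Cᵥ = 3R/2 = 12.47 J/(mol·K).
At constant V, T₂/T₁ = P₂/P₁ ⇒ ΔT = T₁(P₂/P₁ − 1) = 447·(839/1180 − 1) = -129.2 K.
ΔU = (4.41)(12.47)(-129.2) = -7104 J.

ΔU ≈ -7.10 kJ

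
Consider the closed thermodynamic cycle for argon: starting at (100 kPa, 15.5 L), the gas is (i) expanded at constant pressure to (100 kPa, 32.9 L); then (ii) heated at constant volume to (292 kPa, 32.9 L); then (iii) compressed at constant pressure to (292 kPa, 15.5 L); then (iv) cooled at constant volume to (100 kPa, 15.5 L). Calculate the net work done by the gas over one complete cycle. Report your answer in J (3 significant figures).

W_net ≈ -3340 J

Constant-volume legs do no work.
W(i) = (100)(32.9 − 15.5) = 1740 J; W(iii) = (292)(15.5 − 32.9) = -5081 J.
W_net = 1740 − 5081 = -3341 J (the counter-clockwise enclosed area).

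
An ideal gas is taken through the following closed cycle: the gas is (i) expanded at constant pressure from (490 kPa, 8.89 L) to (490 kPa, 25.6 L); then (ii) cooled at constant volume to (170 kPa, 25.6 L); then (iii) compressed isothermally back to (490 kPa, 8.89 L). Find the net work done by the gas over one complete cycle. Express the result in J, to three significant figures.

Leg (i): W = PΔV = (490)(25.6 − 8.89) = 8188 J.
Leg (ii): W = 0.
Leg (iii): W = PᵢVᵢ ln(V_f/Vᵢ) = (4352) ln(8.89/25.6) = -4603 J.
W_net = 8188 − 4603 = 3585 J.

W_net ≈ 3580 J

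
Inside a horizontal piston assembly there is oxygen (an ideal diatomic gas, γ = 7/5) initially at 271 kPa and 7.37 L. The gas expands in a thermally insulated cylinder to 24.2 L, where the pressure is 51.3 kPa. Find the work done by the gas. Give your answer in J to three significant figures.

Adiabatic: W = (P₁V₁ − P₂V₂)/(γ − 1) with γ = 7/5.
P₁V₁ = 1997 J, P₂V₂ = 1241 J.
W = (1997 − 1241) / 0.4 = 1890 J.

W ≈ 1890 J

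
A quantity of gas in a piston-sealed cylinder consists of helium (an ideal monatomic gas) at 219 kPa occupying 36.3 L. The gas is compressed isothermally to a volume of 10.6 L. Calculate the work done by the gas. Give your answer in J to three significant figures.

Isothermal: W = nRT ln(V₂/V₁) = P₁V₁ ln(V₂/V₁).
P₁V₁ = (219 kPa)(36.3 L) = 7950 J.
W = 7950 × ln(10.6/36.3) = 7950 × -1.231
W_by_gas = -9786 J.

W ≈ -9790 J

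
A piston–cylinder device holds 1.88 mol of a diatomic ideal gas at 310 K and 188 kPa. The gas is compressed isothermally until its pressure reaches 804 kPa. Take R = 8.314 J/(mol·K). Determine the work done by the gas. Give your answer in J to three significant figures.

W ≈ -7040 J

Isothermal process: W = nRT ln(V₂/V₁) = nRT ln(P₁/P₂).
W = (1.88)(8.314)(310) × ln(188/804)
  = 4845 × ln(0.2338) = 4845 × -1.453
W_by_gas = -7041 J.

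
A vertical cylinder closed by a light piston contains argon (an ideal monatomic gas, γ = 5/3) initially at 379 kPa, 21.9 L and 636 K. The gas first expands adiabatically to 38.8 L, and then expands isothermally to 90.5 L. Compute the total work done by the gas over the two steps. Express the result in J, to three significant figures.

Step 1 (adiabatic): W = (P₁V₁ − P₂V₂)/(γ−1) = (8300 − 5669)/0.667 = 3947 J.
After step 1: P = 146.1 kPa, V = 38.8 L, T = 434.4 K.
Step 2 (isothermal): W = P₁V₁ ln(V₂/V₁) = (5669) ln(90.5/38.8) = 4801 J.
W_total = 3947 + 4801 = 8748 J.

W_total ≈ 8750 J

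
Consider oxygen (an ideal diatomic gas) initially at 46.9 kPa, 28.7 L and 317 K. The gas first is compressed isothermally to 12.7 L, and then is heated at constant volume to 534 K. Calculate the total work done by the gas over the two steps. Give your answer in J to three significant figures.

W_total ≈ -1100 J

Step 1 (isothermal): W = P₁V₁ ln(V₂/V₁) = (1346) ln(12.7/28.7) = -1097 J.
Step 2 (isochoric): W = 0 (constant volume).
W_total = -1097 + 0 = -1097 J.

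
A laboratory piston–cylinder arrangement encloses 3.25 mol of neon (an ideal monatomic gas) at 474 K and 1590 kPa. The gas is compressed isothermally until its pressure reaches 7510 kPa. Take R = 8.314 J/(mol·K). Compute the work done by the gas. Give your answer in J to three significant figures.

W ≈ -19900 J

Isothermal process: W = nRT ln(V₂/V₁) = nRT ln(P₁/P₂).
W = (3.25)(8.314)(474) × ln(1590/7510)
  = 12808 × ln(0.2117) = 12808 × -1.553
W_by_gas = -19884 J.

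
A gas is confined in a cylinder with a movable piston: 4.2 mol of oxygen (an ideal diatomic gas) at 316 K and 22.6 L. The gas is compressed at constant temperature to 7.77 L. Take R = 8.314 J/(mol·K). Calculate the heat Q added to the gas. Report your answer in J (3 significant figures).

Q ≈ -11800 J

Isothermal ⇒ ΔU = 0, so Q = W = nRT ln(V₂/V₁).
Q = (4.2)(8.314)(316) ln(7.77/22.6) = 11034 × -1.068 = -11781 J.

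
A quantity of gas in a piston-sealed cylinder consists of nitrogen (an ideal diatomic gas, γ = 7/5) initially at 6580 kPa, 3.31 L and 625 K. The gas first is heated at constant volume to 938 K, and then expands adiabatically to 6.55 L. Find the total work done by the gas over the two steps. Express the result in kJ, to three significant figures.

W_total ≈ 19.5 kJ

Step 1 (isochoric): W = 0 (constant volume).
After step 1: P = 9875 kPa (V unchanged).
Step 2 (adiabatic): W = (P₁V₁ − P₂V₂)/(γ−1) = (32687 − 24878)/0.4 = 19523 J.
W_total = 0 + 19523 = 19523 J.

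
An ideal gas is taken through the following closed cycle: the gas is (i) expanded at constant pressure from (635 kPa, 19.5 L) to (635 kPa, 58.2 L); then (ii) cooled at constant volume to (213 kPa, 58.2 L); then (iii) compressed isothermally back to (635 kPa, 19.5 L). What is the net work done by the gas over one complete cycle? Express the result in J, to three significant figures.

W_net ≈ 11000 J

Leg (i): W = PΔV = (635)(58.2 − 19.5) = 24574 J.
Leg (ii): W = 0.
Leg (iii): W = PᵢVᵢ ln(V_f/Vᵢ) = (12397) ln(19.5/58.2) = -13555 J.
W_net = 24574 − 13555 = 11019 J.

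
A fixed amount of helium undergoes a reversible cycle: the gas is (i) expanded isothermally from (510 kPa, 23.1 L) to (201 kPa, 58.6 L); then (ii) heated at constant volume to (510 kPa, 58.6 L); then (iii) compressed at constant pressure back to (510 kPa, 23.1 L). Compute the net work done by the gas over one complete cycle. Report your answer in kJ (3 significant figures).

Leg (i): W = PᵢVᵢ ln(V_f/Vᵢ) = (11781) ln(58.6/23.1) = 10967 J.
Leg (ii): W = 0.
Leg (iii): W = PΔV = (510)(23.1 − 58.6) = -18105 J.
W_net = 10967 − 18105 = -7138 J.

W_net ≈ -7.14 kJ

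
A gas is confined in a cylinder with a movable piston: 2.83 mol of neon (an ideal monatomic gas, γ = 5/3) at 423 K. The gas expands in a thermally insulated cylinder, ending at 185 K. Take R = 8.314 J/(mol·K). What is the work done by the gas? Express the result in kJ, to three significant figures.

Adiabatic ⇒ Q = 0, so W_by = −ΔU = nCᵥ(T₁ − T₂).
Cᵥ = 3R/2 = 12.47 J/(mol·K).
W = (2.83)(12.47)(423 − 185) = 8400 J.

W ≈ 8.40 kJ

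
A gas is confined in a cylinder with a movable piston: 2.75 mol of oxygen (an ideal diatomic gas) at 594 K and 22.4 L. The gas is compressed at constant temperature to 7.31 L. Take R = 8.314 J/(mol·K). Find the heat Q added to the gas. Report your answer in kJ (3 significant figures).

Q ≈ -15.2 kJ

Isothermal ⇒ ΔU = 0, so Q = W = nRT ln(V₂/V₁).
Q = (2.75)(8.314)(594) ln(7.31/22.4) = 13581 × -1.12 = -15208 J.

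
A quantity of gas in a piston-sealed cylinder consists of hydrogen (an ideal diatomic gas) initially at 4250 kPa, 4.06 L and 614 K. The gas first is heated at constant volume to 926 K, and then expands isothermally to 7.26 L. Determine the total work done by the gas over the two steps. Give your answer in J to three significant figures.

Step 1 (isochoric): W = 0 (constant volume).
After step 1: P = 6410 kPa (V unchanged).
Step 2 (isothermal): W = P₁V₁ ln(V₂/V₁) = (26023) ln(7.26/4.06) = 15124 J.
W_total = 0 + 15124 = 15124 J.

W_total ≈ 15100 J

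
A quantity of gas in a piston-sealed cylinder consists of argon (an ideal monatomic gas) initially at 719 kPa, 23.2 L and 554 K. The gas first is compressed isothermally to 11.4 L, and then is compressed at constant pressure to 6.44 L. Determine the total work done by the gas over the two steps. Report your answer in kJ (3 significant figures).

W_total ≈ -19.1 kJ

Step 1 (isothermal): W = P₁V₁ ln(V₂/V₁) = (16681) ln(11.4/23.2) = -11852 J.
After step 1: P = 1463 kPa, V = 11.4 L, T = 554 K.
Step 2 (isobaric): W = PΔV = (1463 kPa)(6.44 − 11.4 L) = -7258 J.
W_total = -11852 − 7258 = -19110 J.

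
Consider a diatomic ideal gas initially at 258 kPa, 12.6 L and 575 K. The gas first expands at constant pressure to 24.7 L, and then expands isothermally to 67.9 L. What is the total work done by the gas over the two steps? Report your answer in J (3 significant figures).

Step 1 (isobaric): W = PΔV = (258 kPa)(24.7 − 12.6 L) = 3122 J.
After step 1: P = 258 kPa, V = 24.7 L, T = 1127 K.
Step 2 (isothermal): W = P₁V₁ ln(V₂/V₁) = (6373) ln(67.9/24.7) = 6444 J.
W_total = 3122 + 6444 = 9566 J.

W_total ≈ 9570 J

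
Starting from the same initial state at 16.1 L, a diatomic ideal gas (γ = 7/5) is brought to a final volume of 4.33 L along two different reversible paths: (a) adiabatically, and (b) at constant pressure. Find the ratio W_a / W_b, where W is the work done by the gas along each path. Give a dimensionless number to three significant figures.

W_a / W_b ≈ 2.36

Path (a) adiabatic: W = P₁V₁(1 − (V₁/V₂)^(γ−1))/(γ−1) → W_a/(P₁V₁) = -1.727.
Path (b) isobaric: W = P₁(V₂ − V₁) → W_b/(P₁V₁) = -0.7311.
W_a / W_b = -1.727 / -0.7311 = 2.363.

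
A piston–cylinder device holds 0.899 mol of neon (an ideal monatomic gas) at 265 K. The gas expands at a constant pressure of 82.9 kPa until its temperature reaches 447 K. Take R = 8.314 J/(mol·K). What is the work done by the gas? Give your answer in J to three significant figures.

Isobaric: W = P ΔV = nR ΔT.
W = (0.899)(8.314)(447 − 265) = 1360 J.

W ≈ 1360 J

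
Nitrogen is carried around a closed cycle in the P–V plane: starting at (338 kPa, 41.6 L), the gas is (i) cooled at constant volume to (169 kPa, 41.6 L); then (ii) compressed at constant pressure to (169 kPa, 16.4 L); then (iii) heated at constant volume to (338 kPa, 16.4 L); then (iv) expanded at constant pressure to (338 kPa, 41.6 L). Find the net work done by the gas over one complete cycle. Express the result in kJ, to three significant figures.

Constant-volume legs do no work.
W(ii) = (169)(16.4 − 41.6) = -4259 J; W(iv) = (338)(41.6 − 16.4) = 8518 J.
W_net = -4259 + 8518 = 4259 J (the clockwise enclosed area).

W_net ≈ 4.26 kJ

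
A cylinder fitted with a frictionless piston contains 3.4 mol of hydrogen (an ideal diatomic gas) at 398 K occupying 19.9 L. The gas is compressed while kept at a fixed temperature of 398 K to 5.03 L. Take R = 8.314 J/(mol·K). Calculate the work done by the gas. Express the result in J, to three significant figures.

W ≈ -15500 J

Isothermal: W = nRT ln(V₂/V₁).
W = (3.4)(8.314)(398) × ln(5.03/19.9)
  = 11251 × -1.375
W_by_gas = -15473 J.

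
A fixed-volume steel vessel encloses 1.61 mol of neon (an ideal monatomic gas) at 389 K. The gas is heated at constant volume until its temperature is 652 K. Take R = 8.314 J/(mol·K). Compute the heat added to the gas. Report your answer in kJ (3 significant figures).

Q ≈ 5.28 kJ

Constant volume ⇒ W = 0, so Q = ΔU = nCᵥΔT with Cᵥ = 3R/2 = 12.47 J/(mol·K).
ΔU = (1.61)(12.47)(652 − 389) = 5281 J.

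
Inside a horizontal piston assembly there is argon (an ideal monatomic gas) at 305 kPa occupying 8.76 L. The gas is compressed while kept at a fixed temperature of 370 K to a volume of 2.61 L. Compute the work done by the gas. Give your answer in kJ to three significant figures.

W ≈ -3.24 kJ

Isothermal: W = nRT ln(V₂/V₁) = P₁V₁ ln(V₂/V₁).
P₁V₁ = (305 kPa)(8.76 L) = 2672 J.
W = 2672 × ln(2.61/8.76) = 2672 × -1.211
W_by_gas = -3235 J.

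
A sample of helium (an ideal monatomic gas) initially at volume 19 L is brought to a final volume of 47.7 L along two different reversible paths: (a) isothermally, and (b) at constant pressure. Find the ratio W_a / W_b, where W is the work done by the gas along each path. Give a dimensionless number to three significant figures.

Path (a) isothermal: W = P₁V₁ ln(V₂/V₁) → W_a/(P₁V₁) = 0.9205.
Path (b) isobaric: W = P₁(V₂ − V₁) → W_b/(P₁V₁) = 1.511.
W_a / W_b = 0.9205 / 1.511 = 0.6094.

W_a / W_b ≈ 0.609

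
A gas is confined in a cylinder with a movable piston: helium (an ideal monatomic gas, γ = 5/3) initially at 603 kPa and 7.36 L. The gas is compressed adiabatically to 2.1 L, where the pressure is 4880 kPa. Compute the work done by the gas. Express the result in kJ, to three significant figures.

W ≈ -8.71 kJ

Adiabatic: W = (P₁V₁ − P₂V₂)/(γ − 1) with γ = 5/3.
P₁V₁ = 4438 J, P₂V₂ = 10248 J.
W = (4438 − 10248) / 0.6667 = -8715 J.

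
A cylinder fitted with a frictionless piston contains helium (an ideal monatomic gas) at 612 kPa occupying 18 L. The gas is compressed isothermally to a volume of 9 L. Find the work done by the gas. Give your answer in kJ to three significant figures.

W ≈ -7.64 kJ

Isothermal: W = nRT ln(V₂/V₁) = P₁V₁ ln(V₂/V₁).
P₁V₁ = (612 kPa)(18 L) = 11016 J.
W = 11016 × ln(9/18) = 11016 × -0.6931
W_by_gas = -7636 J.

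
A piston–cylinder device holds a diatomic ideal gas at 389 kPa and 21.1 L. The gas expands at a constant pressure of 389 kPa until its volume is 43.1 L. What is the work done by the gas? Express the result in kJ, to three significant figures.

W ≈ 8.56 kJ

Isobaric: W = P ΔV.
W = (389 kPa)(43.1 − 21.1 L) = (389)(22) = 8558 J.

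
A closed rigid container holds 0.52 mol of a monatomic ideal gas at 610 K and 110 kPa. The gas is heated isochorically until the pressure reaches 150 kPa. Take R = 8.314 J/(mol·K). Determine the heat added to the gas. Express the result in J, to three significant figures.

Constant volume ⇒ W = 0, so Q = ΔU = nCᵥΔT with Cᵥ = 3R/2 = 12.47 J/(mol·K).
At constant V, T₂/T₁ = P₂/P₁ ⇒ ΔT = T₁(P₂/P₁ − 1) = 610·(150/110 − 1) = 221.8 K.
ΔU = (0.52)(12.47)(221.8) = 1438 J.

Q ≈ 1440 J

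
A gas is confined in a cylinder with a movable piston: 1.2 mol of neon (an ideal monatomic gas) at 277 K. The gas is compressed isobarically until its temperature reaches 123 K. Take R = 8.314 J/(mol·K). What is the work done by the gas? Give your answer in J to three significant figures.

W ≈ -1540 J

Isobaric: W = P ΔV = nR ΔT.
W = (1.2)(8.314)(123 − 277) = -1536 J.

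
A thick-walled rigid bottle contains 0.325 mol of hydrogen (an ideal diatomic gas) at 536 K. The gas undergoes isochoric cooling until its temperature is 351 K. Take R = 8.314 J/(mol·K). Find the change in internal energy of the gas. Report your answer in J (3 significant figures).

Constant volume ⇒ W = 0, so Q = ΔU = nCᵥΔT with Cᵥ = 5R/2 = 20.79 J/(mol·K).
ΔU = (0.325)(20.79)(351 − 536) = -1250 J.

ΔU ≈ -1250 J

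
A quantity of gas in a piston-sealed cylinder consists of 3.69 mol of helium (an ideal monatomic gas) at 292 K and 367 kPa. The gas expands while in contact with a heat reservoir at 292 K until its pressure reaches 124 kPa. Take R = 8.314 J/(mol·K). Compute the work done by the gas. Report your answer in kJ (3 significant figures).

Isothermal process: W = nRT ln(V₂/V₁) = nRT ln(P₁/P₂).
W = (3.69)(8.314)(292) × ln(367/124)
  = 8958 × ln(2.96) = 8958 × 1.085
W_by_gas = 9720 J.

W ≈ 9.72 kJ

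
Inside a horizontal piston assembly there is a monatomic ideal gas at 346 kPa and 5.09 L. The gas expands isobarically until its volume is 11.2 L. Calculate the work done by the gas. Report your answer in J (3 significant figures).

Isobaric: W = P ΔV.
W = (346 kPa)(11.2 − 5.09 L) = (346)(6.11) = 2114 J.

W ≈ 2110 J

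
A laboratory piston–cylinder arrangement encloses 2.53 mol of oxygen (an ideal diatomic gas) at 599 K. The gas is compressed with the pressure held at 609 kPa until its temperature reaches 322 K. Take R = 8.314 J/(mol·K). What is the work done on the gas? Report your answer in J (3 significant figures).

W ≈ 5830 J

Isobaric: W = P ΔV = nR ΔT.
W = (2.53)(8.314)(322 − 599) = -5827 J.
Work on gas = −W_by = 5827 J.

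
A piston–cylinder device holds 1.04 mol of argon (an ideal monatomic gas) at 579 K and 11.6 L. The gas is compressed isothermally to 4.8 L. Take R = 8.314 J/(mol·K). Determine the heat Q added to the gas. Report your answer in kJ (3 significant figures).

Isothermal ⇒ ΔU = 0, so Q = W = nRT ln(V₂/V₁).
Q = (1.04)(8.314)(579) ln(4.8/11.6) = 5006 × -0.8824 = -4418 J.

Q ≈ -4.42 kJ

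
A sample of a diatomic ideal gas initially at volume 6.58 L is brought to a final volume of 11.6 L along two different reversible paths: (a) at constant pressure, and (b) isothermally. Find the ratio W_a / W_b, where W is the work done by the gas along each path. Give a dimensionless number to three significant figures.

Path (a) isobaric: W = P₁(V₂ − V₁) → W_a/(P₁V₁) = 0.7629.
Path (b) isothermal: W = P₁V₁ ln(V₂/V₁) → W_b/(P₁V₁) = 0.567.
W_a / W_b = 0.7629 / 0.567 = 1.346.

W_a / W_b ≈ 1.35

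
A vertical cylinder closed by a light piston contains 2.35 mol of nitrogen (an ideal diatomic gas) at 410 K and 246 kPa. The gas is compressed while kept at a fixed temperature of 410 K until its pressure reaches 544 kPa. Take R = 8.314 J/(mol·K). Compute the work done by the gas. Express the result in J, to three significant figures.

Isothermal process: W = nRT ln(V₂/V₁) = nRT ln(P₁/P₂).
W = (2.35)(8.314)(410) × ln(246/544)
  = 8011 × ln(0.4522) = 8011 × -0.7936
W_by_gas = -6357 J.

W ≈ -6360 J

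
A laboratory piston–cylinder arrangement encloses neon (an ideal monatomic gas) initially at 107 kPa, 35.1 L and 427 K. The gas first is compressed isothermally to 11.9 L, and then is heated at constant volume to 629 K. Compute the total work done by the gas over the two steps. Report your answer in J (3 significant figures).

W_total ≈ -4060 J

Step 1 (isothermal): W = P₁V₁ ln(V₂/V₁) = (3756) ln(11.9/35.1) = -4062 J.
Step 2 (isochoric): W = 0 (constant volume).
W_total = -4062 + 0 = -4062 J.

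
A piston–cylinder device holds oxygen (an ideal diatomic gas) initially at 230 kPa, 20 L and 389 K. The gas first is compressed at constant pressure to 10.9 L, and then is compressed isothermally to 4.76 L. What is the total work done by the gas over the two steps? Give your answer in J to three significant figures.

Step 1 (isobaric): W = PΔV = (230 kPa)(10.9 − 20 L) = -2093 J.
After step 1: P = 230 kPa, V = 10.9 L, T = 212 K.
Step 2 (isothermal): W = P₁V₁ ln(V₂/V₁) = (2507) ln(4.76/10.9) = -2077 J.
W_total = -2093 − 2077 = -4170 J.

W_total ≈ -4170 J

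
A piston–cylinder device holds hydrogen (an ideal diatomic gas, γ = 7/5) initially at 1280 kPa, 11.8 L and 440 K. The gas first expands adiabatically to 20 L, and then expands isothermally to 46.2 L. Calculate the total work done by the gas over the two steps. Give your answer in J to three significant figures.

W_total ≈ 17400 J

Step 1 (adiabatic): W = (P₁V₁ − P₂V₂)/(γ−1) = (15104 − 12230)/0.4 = 7185 J.
After step 1: P = 611.5 kPa, V = 20 L, T = 356.3 K.
Step 2 (isothermal): W = P₁V₁ ln(V₂/V₁) = (12230) ln(46.2/20) = 10240 J.
W_total = 7185 + 10240 = 17424 J.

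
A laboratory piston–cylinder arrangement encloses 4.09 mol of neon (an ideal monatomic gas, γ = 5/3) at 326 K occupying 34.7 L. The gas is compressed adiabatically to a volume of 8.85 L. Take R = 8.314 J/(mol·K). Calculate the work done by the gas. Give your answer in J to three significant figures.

W ≈ -24700 J

Adiabatic: TV^(γ−1) = const with γ = 5/3.
T₂ = T₁ (V₁/V₂)^(γ−1) = 326 × (34.7/8.85)^0.667 = 326 × 2.487 = 810.6 K.
W_by = nCᵥ(T₁ − T₂) = (4.09)(12.47)(326 − 810.6) = -24718 J.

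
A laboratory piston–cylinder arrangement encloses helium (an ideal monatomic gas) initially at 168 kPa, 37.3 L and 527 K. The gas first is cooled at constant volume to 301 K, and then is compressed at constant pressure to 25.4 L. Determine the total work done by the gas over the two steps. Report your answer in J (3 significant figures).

Step 1 (isochoric): W = 0 (constant volume).
After step 1: P = 95.95 kPa (V unchanged).
Step 2 (isobaric): W = PΔV = (95.95 kPa)(25.4 − 37.3 L) = -1142 J.
W_total = 0 − 1142 = -1142 J.

W_total ≈ -1140 J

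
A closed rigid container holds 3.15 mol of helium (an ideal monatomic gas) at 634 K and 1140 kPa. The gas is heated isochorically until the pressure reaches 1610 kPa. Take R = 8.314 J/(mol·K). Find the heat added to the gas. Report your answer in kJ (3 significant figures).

Q ≈ 10.3 kJ

Constant volume ⇒ W = 0, so Q = ΔU = nCᵥΔT with Cᵥ = 3R/2 = 12.47 J/(mol·K).
At constant V, T₂/T₁ = P₂/P₁ ⇒ ΔT = T₁(P₂/P₁ − 1) = 634·(1610/1140 − 1) = 261.4 K.
ΔU = (3.15)(12.47)(261.4) = 10268 J.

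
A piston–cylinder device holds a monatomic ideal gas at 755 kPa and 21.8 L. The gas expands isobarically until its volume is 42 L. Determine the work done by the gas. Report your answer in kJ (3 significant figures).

W ≈ 15.3 kJ

Isobaric: W = P ΔV.
W = (755 kPa)(42 − 21.8 L) = (755)(20.2) = 15251 J.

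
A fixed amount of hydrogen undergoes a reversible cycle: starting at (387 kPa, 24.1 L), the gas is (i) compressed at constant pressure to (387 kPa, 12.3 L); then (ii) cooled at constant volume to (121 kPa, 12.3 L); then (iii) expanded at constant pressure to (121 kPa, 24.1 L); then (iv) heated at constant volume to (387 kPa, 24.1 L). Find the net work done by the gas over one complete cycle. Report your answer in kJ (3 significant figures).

Constant-volume legs do no work.
W(i) = (387)(12.3 − 24.1) = -4567 J; W(iii) = (121)(24.1 − 12.3) = 1428 J.
W_net = -4567 + 1428 = -3139 J (the counter-clockwise enclosed area).

W_net ≈ -3.14 kJ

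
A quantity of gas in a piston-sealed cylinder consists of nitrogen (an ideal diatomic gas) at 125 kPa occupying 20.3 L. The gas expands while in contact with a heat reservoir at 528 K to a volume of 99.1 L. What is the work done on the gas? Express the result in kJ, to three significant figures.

Isothermal: W = nRT ln(V₂/V₁) = P₁V₁ ln(V₂/V₁).
P₁V₁ = (125 kPa)(20.3 L) = 2538 J.
W = 2538 × ln(99.1/20.3) = 2538 × 1.586
W_by_gas = 4023 J; work on gas = −W_by = -4023 J.

W ≈ -4.02 kJ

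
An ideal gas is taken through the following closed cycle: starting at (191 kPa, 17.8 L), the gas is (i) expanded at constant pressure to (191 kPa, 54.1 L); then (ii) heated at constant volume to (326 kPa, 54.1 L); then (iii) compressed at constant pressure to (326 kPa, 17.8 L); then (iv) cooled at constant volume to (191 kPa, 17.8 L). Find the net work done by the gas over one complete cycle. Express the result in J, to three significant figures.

Constant-volume legs do no work.
W(i) = (191)(54.1 − 17.8) = 6933 J; W(iii) = (326)(17.8 − 54.1) = -11834 J.
W_net = 6933 − 11834 = -4900 J (the counter-clockwise enclosed area).

W_net ≈ -4900 J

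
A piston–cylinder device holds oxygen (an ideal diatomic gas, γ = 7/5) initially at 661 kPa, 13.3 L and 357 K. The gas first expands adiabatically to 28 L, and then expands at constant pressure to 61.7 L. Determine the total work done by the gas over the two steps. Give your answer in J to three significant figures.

W_total ≈ 13500 J

Step 1 (adiabatic): W = (P₁V₁ − P₂V₂)/(γ−1) = (8791 − 6527)/0.4 = 5660 J.
After step 1: P = 233.1 kPa, V = 28 L, T = 265.1 K.
Step 2 (isobaric): W = PΔV = (233.1 kPa)(61.7 − 28 L) = 7856 J.
W_total = 5660 + 7856 = 13516 J.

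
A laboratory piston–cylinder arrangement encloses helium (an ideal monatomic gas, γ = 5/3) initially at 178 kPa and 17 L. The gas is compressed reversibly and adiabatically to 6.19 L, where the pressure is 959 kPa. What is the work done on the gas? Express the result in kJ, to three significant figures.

Adiabatic: W = (P₁V₁ − P₂V₂)/(γ − 1) with γ = 5/3.
P₁V₁ = 3026 J, P₂V₂ = 5936 J.
W = (3026 − 5936) / 0.6667 = -4365 J.
Work on gas = −W_by = 4365 J.

W ≈ 4.37 kJ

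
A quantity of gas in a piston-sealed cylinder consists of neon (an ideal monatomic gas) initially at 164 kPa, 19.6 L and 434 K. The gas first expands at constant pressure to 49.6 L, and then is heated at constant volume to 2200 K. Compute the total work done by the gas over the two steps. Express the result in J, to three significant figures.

Step 1 (isobaric): W = PΔV = (164 kPa)(49.6 − 19.6 L) = 4920 J.
Step 2 (isochoric): W = 0 (constant volume).
W_total = 4920 + 0 = 4920 J.

W_total ≈ 4920 J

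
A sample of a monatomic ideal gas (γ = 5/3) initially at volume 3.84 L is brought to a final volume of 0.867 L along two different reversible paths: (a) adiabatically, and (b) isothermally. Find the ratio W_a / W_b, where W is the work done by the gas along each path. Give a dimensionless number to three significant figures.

Path (a) adiabatic: W = P₁V₁(1 − (V₁/V₂)^(γ−1))/(γ−1) → W_a/(P₁V₁) = -2.545.
Path (b) isothermal: W = P₁V₁ ln(V₂/V₁) → W_b/(P₁V₁) = -1.488.
W_a / W_b = -2.545 / -1.488 = 1.71.

W_a / W_b ≈ 1.71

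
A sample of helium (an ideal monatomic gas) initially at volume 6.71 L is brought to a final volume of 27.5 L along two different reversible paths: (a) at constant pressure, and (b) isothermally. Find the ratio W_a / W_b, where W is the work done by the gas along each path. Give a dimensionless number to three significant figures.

W_a / W_b ≈ 2.20

Path (a) isobaric: W = P₁(V₂ − V₁) → W_a/(P₁V₁) = 3.098.
Path (b) isothermal: W = P₁V₁ ln(V₂/V₁) → W_b/(P₁V₁) = 1.411.
W_a / W_b = 3.098 / 1.411 = 2.197.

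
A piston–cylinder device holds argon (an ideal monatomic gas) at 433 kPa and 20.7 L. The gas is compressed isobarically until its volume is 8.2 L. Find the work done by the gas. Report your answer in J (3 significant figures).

Isobaric: W = P ΔV.
W = (433 kPa)(8.2 − 20.7 L) = (433)(-12.5) = -5412 J.

W ≈ -5410 J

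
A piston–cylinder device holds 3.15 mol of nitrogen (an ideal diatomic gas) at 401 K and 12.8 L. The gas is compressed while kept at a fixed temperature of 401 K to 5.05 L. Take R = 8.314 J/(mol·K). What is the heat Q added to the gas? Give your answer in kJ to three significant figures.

Q ≈ -9.77 kJ

Isothermal ⇒ ΔU = 0, so Q = W = nRT ln(V₂/V₁).
Q = (3.15)(8.314)(401) ln(5.05/12.8) = 10502 × -0.9301 = -9767 J.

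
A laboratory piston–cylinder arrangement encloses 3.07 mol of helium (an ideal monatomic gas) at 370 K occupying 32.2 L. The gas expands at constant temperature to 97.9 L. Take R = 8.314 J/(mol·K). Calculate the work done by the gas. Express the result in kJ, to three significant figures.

W ≈ 10.5 kJ

Isothermal: W = nRT ln(V₂/V₁).
W = (3.07)(8.314)(370) × ln(97.9/32.2)
  = 9444 × 1.112
W_by_gas = 10501 J.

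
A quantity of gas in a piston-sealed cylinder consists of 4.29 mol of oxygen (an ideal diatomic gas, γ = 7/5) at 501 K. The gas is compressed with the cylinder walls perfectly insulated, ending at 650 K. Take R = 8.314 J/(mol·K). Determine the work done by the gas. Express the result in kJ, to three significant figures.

Adiabatic ⇒ Q = 0, so W_by = −ΔU = nCᵥ(T₁ − T₂).
Cᵥ = 5R/2 = 20.79 J/(mol·K).
W = (4.29)(20.79)(501 − 650) = -13286 J.

W ≈ -13.3 kJ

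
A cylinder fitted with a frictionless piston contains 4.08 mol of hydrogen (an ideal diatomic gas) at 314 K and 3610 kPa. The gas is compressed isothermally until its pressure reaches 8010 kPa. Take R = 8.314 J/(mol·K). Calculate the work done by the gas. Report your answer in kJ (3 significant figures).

Isothermal process: W = nRT ln(V₂/V₁) = nRT ln(P₁/P₂).
W = (4.08)(8.314)(314) × ln(3610/8010)
  = 10651 × ln(0.4507) = 10651 × -0.797
W_by_gas = -8489 J.

W ≈ -8.49 kJ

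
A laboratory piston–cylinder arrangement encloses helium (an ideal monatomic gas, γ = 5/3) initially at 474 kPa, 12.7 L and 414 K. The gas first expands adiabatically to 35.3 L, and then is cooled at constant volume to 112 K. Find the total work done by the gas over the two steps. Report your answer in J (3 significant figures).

W_total ≈ 4460 J

Step 1 (adiabatic): W = (P₁V₁ − P₂V₂)/(γ−1) = (6020 − 3045)/0.667 = 4462 J.
Step 2 (isochoric): W = 0 (constant volume).
W_total = 4462 + 0 = 4462 J.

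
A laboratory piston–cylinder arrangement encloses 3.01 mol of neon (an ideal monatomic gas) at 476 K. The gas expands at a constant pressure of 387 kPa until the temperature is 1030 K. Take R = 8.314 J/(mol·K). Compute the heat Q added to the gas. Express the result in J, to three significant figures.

Isobaric: W = nRΔT = (3.01)(8.314)(554) = 13864 J.
ΔU = nCᵥΔT with Cᵥ = 3R/2: ΔU = (3.01)(12.47)(554) = 20796 J.
Q = ΔU + W = 20796 + 13864 = 34660 J.

Q ≈ 34700 J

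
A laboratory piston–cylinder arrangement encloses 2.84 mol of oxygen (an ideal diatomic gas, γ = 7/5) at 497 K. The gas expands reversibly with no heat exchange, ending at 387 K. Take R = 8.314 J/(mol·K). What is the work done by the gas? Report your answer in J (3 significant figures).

W ≈ 6490 J

Adiabatic ⇒ Q = 0, so W_by = −ΔU = nCᵥ(T₁ − T₂).
Cᵥ = 5R/2 = 20.79 J/(mol·K).
W = (2.84)(20.79)(497 − 387) = 6493 J.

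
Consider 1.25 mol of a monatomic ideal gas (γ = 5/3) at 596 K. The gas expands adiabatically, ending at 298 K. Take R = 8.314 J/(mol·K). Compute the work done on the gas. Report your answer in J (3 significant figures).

W ≈ -4650 J

Adiabatic ⇒ Q = 0, so W_by = −ΔU = nCᵥ(T₁ − T₂).
Cᵥ = 3R/2 = 12.47 J/(mol·K).
W = (1.25)(12.47)(596 − 298) = 4645 J.
Work on gas = −W_by = -4645 J.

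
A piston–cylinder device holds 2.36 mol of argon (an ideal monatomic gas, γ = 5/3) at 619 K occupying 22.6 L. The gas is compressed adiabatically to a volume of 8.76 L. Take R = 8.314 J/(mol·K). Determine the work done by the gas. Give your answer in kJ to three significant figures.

W ≈ -16.1 kJ

Adiabatic: TV^(γ−1) = const with γ = 5/3.
T₂ = T₁ (V₁/V₂)^(γ−1) = 619 × (22.6/8.76)^0.667 = 619 × 1.881 = 1164 K.
W_by = nCᵥ(T₁ − T₂) = (2.36)(12.47)(619 − 1164) = -16051 J.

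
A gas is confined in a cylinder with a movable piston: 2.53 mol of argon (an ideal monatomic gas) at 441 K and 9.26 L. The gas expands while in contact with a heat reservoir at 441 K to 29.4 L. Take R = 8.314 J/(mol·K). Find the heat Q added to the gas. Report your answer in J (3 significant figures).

Isothermal ⇒ ΔU = 0, so Q = W = nRT ln(V₂/V₁).
Q = (2.53)(8.314)(441) ln(29.4/9.26) = 9276 × 1.155 = 10717 J.

Q ≈ 10700 J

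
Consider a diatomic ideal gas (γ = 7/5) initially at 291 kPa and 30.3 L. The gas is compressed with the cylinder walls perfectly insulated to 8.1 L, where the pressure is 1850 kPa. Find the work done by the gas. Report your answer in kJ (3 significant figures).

W ≈ -15.4 kJ

Adiabatic: W = (P₁V₁ − P₂V₂)/(γ − 1) with γ = 7/5.
P₁V₁ = 8817 J, P₂V₂ = 14985 J.
W = (8817 − 14985) / 0.4 = -15419 J.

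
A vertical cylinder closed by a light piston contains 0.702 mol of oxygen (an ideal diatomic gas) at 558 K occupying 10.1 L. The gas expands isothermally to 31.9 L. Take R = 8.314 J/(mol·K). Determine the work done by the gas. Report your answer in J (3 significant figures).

W ≈ 3750 J

Isothermal: W = nRT ln(V₂/V₁).
W = (0.702)(8.314)(558) × ln(31.9/10.1)
  = 3257 × 1.15
W_by_gas = 3745 J.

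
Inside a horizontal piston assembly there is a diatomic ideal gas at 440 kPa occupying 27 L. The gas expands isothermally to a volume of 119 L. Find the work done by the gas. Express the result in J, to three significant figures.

W ≈ 17600 J

Isothermal: W = nRT ln(V₂/V₁) = P₁V₁ ln(V₂/V₁).
P₁V₁ = (440 kPa)(27 L) = 11880 J.
W = 11880 × ln(119/27) = 11880 × 1.483
W_by_gas = 17621 J.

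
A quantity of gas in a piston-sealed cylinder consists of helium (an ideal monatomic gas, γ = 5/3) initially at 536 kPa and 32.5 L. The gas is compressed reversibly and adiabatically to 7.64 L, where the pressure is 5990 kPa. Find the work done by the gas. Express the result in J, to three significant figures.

Adiabatic: W = (P₁V₁ − P₂V₂)/(γ − 1) with γ = 5/3.
P₁V₁ = 17420 J, P₂V₂ = 45764 J.
W = (17420 − 45764) / 0.6667 = -42515 J.

W ≈ -42500 J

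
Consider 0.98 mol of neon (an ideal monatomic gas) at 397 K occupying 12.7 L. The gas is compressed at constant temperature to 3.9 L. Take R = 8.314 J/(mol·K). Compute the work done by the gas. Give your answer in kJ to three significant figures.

Isothermal: W = nRT ln(V₂/V₁).
W = (0.98)(8.314)(397) × ln(3.9/12.7)
  = 3235 × -1.181
W_by_gas = -3819 J.

W ≈ -3.82 kJ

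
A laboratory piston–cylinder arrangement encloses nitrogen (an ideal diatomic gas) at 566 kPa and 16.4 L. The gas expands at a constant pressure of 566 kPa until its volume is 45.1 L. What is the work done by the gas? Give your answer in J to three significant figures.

Isobaric: W = P ΔV.
W = (566 kPa)(45.1 − 16.4 L) = (566)(28.7) = 16244 J.

W ≈ 16200 J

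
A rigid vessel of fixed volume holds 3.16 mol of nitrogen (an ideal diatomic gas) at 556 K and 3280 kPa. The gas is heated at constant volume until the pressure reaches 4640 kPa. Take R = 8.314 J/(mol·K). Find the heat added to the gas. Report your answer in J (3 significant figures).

Q ≈ 15100 J

Constant volume ⇒ W = 0, so Q = ΔU = nCᵥΔT with Cᵥ = 5R/2 = 20.79 J/(mol·K).
At constant V, T₂/T₁ = P₂/P₁ ⇒ ΔT = T₁(P₂/P₁ − 1) = 556·(4640/3280 − 1) = 230.5 K.
ΔU = (3.16)(20.79)(230.5) = 15142 J.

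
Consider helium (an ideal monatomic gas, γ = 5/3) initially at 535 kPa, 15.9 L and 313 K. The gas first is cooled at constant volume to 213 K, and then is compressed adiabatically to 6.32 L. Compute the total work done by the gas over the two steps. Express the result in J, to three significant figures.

Step 1 (isochoric): W = 0 (constant volume).
After step 1: P = 364.1 kPa (V unchanged).
Step 2 (adiabatic): W = (P₁V₁ − P₂V₂)/(γ−1) = (5789 − 10708)/0.667 = -7379 J.
W_total = 0 − 7379 = -7379 J.

W_total ≈ -7380 J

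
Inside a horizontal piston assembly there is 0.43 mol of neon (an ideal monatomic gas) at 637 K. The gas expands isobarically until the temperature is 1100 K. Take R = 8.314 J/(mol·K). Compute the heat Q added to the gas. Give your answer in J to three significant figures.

Q ≈ 4140 J

Isobaric: W = nRΔT = (0.43)(8.314)(463) = 1655 J.
ΔU = nCᵥΔT with Cᵥ = 3R/2: ΔU = (0.43)(12.47)(463) = 2483 J.
Q = ΔU + W = 2483 + 1655 = 4138 J.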